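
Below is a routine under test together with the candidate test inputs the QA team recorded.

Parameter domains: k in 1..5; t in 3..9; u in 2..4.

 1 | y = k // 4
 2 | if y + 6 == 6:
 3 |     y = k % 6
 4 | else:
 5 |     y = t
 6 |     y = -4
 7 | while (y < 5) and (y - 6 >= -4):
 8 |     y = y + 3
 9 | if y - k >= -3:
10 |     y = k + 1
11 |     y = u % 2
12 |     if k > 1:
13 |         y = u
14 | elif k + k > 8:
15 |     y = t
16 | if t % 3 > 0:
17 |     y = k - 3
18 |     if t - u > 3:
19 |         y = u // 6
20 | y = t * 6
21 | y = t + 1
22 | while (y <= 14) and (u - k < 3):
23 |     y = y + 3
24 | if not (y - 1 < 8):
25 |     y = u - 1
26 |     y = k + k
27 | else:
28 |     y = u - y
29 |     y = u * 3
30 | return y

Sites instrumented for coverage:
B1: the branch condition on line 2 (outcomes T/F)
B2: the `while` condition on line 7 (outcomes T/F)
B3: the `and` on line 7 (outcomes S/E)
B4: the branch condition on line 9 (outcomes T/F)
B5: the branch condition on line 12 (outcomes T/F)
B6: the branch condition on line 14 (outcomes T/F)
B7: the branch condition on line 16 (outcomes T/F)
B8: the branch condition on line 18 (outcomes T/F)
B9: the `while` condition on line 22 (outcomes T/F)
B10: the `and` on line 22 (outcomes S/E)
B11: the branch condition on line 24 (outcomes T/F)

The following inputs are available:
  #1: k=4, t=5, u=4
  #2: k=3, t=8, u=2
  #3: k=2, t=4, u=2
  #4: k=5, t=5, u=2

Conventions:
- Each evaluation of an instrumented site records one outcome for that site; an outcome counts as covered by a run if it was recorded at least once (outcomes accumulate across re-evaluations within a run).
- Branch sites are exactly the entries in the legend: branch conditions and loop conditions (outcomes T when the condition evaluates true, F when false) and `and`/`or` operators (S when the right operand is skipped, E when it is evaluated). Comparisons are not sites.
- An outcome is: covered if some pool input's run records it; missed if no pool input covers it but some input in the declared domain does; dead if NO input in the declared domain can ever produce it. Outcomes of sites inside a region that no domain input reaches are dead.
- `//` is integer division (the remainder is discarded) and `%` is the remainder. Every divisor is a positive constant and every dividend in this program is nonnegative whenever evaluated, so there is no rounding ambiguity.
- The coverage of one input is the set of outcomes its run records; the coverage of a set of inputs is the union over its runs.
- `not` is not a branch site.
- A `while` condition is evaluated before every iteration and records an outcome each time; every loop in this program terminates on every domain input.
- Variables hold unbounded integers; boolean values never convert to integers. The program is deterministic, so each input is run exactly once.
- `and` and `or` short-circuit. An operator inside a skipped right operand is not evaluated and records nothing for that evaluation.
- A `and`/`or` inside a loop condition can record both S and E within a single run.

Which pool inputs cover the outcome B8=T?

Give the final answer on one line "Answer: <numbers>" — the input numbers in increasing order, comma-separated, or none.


input #1 (k=4, t=5, u=4): never hits B8=T
input #2 (k=3, t=8, u=2): hits B8=T
input #3 (k=2, t=4, u=2): never hits B8=T
input #4 (k=5, t=5, u=2): never hits B8=T
Answer: 2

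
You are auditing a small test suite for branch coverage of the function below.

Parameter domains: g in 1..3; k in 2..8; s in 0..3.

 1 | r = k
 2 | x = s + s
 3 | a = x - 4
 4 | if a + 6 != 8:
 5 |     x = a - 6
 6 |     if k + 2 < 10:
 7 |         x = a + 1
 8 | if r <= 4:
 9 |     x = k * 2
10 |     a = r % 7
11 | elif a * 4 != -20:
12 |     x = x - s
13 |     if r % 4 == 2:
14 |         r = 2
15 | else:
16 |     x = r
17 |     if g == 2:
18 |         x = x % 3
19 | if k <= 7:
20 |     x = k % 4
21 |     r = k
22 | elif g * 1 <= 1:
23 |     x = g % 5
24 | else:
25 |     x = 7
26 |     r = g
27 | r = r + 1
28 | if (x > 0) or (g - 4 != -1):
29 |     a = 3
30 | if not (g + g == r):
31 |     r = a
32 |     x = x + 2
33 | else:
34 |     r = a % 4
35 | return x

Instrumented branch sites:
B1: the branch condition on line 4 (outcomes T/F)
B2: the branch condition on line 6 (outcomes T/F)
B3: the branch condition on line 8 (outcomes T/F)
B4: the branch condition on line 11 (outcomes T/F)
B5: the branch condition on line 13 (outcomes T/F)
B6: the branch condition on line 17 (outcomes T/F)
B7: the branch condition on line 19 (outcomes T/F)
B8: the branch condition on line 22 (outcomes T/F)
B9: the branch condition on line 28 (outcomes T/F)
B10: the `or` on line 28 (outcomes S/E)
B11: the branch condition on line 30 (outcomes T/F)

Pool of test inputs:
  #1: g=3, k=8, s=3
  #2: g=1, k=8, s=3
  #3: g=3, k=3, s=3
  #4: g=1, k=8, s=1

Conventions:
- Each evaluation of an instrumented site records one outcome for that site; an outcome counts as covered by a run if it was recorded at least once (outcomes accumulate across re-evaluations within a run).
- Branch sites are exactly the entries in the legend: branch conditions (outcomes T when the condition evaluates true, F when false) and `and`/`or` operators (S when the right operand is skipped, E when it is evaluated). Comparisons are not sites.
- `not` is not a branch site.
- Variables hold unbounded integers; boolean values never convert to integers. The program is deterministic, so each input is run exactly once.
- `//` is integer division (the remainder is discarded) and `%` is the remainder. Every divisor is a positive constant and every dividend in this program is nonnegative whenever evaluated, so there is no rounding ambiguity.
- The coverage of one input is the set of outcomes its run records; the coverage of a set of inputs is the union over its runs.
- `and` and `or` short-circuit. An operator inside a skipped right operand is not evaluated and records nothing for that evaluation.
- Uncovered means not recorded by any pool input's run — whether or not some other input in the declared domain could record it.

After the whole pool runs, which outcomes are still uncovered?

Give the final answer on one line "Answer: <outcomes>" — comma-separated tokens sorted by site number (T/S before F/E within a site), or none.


input #1 (g=3, k=8, s=3): events B1->F, B3->F, B4->T, B5->F, B7->F, B8->F, B10->S, B9->T, B11->T; covers B1=F, B3=F, B4=T, B5=F, B7=F, B8=F, B9=T, B10=S, B11=T
input #2 (g=1, k=8, s=3): events B1->F, B3->F, B4->T, B5->F, B7->F, B8->T, B10->S, B9->T, B11->T; covers B1=F, B3=F, B4=T, B5=F, B7=F, B8=T, B9=T, B10=S, B11=T
input #3 (g=3, k=3, s=3): events B1->F, B3->T, B7->T, B10->S, B9->T, B11->T; covers B1=F, B3=T, B7=T, B9=T, B10=S, B11=T
input #4 (g=1, k=8, s=1): events B1->T, B2->F, B3->F, B4->T, B5->F, B7->F, B8->T, B10->S, B9->T, B11->T; covers B1=T, B2=F, B3=F, B4=T, B5=F, B7=F, B8=T, B9=T, B10=S, B11=T
union over the pool: B1=T, B1=F, B2=F, B3=T, B3=F, B4=T, B5=F, B7=T, B7=F, B8=T, B8=F, B9=T, B10=S, B11=T
uncovered (8 of 22): B2=T, B4=F, B5=T, B6=T, B6=F, B9=F, B10=E, B11=F
Answer: B2=T, B4=F, B5=T, B6=T, B6=F, B9=F, B10=E, B11=F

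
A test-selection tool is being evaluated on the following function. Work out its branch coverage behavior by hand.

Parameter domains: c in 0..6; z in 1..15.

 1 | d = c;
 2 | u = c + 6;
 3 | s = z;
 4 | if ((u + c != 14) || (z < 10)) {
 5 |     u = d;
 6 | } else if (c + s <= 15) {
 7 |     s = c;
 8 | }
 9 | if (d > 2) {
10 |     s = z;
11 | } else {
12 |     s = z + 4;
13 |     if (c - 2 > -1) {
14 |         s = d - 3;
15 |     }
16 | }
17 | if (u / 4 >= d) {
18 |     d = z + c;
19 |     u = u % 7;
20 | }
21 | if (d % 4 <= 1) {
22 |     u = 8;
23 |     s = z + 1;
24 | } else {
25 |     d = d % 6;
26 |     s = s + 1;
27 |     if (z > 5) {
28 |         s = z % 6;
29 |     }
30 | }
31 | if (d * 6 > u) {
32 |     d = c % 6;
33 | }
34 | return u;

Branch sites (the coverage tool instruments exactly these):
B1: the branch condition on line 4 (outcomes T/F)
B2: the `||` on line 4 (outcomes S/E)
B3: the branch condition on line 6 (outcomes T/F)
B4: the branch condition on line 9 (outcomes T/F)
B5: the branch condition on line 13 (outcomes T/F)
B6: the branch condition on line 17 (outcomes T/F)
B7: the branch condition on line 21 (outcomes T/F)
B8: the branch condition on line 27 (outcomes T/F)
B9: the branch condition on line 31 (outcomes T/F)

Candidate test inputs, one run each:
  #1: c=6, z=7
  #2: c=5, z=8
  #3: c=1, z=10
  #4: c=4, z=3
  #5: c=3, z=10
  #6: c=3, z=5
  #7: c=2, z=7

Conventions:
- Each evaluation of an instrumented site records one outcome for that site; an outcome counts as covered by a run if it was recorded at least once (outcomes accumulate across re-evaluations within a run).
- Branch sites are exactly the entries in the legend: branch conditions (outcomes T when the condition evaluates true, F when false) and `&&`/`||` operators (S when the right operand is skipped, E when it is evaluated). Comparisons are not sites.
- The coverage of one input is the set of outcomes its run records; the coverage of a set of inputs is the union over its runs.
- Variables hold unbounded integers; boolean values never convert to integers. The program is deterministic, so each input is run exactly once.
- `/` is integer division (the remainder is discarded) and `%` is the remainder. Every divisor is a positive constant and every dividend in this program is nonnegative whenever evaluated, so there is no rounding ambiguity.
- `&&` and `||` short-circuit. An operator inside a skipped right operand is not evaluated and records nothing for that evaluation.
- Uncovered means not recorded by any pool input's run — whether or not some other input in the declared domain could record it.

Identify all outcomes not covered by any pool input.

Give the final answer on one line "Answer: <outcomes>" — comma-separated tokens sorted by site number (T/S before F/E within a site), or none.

run #1 (c=6, z=7) runs B2->S, B1->T, B4->T, B6->F, B7->F, B8->T, B9->F; records B1=T, B2=S, B4=T, B6=F, B7=F, B8=T, B9=F
run #2 (c=5, z=8) runs B2->S, B1->T, B4->T, B6->F, B7->T, B9->T; records B1=T, B2=S, B4=T, B6=F, B7=T, B9=T
run #3 (c=1, z=10) runs B2->S, B1->T, B4->F, B5->F, B6->F, B7->T, B9->F; records B1=T, B2=S, B4=F, B5=F, B6=F, B7=T, B9=F
run #4 (c=4, z=3) runs B2->E, B1->T, B4->T, B6->F, B7->T, B9->T; records B1=T, B2=E, B4=T, B6=F, B7=T, B9=T
run #5 (c=3, z=10) runs B2->S, B1->T, B4->T, B6->F, B7->F, B8->T, B9->T; records B1=T, B2=S, B4=T, B6=F, B7=F, B8=T, B9=T
run #6 (c=3, z=5) runs B2->S, B1->T, B4->T, B6->F, B7->F, B8->F, B9->T; records B1=T, B2=S, B4=T, B6=F, B7=F, B8=F, B9=T
run #7 (c=2, z=7) runs B2->S, B1->T, B4->F, B5->T, B6->F, B7->F, B8->T, B9->T; records B1=T, B2=S, B4=F, B5=T, B6=F, B7=F, B8=T, B9=T
union over the pool: B1=T, B2=S, B2=E, B4=T, B4=F, B5=T, B5=F, B6=F, B7=T, B7=F, B8=T, B8=F, B9=T, B9=F
uncovered (4 of 18): B1=F, B3=T, B3=F, B6=T

Answer: B1=F, B3=T, B3=F, B6=T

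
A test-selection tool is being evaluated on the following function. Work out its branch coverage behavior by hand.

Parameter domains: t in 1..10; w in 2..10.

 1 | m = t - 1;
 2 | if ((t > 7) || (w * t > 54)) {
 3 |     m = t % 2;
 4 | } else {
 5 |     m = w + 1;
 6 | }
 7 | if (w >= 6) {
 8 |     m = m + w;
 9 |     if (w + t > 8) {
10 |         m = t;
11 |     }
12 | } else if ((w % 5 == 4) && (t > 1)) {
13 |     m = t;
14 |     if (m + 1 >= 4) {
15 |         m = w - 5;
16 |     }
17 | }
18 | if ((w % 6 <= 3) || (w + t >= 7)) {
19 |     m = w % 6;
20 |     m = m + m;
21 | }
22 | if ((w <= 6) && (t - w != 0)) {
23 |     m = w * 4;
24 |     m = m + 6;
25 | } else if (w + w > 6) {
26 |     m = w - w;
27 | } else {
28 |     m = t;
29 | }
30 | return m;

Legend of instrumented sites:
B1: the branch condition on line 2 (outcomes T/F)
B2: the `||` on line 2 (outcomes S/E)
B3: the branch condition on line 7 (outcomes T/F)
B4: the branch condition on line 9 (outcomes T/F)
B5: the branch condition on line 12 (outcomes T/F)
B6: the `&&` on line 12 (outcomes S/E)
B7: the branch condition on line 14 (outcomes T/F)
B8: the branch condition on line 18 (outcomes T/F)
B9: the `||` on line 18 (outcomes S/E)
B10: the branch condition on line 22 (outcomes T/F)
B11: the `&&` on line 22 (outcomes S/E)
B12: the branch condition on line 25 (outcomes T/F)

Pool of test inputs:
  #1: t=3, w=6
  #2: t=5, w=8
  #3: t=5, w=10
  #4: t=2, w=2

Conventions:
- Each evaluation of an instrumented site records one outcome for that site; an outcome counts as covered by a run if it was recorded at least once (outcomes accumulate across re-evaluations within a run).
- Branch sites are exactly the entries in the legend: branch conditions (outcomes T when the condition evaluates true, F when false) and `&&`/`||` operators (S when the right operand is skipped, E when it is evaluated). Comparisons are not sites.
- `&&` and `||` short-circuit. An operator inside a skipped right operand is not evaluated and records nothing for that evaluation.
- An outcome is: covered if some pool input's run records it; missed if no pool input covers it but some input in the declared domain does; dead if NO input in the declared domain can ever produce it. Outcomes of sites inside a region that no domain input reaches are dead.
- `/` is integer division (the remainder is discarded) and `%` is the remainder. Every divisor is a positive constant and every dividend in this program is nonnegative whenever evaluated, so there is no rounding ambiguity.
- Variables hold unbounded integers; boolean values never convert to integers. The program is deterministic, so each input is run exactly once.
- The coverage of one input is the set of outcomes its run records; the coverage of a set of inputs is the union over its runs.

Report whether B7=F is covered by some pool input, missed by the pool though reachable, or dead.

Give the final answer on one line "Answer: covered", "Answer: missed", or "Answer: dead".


no pool input records B7=F
but domain input (t=2, w=4) does record it -> reachable, so missed
Answer: missed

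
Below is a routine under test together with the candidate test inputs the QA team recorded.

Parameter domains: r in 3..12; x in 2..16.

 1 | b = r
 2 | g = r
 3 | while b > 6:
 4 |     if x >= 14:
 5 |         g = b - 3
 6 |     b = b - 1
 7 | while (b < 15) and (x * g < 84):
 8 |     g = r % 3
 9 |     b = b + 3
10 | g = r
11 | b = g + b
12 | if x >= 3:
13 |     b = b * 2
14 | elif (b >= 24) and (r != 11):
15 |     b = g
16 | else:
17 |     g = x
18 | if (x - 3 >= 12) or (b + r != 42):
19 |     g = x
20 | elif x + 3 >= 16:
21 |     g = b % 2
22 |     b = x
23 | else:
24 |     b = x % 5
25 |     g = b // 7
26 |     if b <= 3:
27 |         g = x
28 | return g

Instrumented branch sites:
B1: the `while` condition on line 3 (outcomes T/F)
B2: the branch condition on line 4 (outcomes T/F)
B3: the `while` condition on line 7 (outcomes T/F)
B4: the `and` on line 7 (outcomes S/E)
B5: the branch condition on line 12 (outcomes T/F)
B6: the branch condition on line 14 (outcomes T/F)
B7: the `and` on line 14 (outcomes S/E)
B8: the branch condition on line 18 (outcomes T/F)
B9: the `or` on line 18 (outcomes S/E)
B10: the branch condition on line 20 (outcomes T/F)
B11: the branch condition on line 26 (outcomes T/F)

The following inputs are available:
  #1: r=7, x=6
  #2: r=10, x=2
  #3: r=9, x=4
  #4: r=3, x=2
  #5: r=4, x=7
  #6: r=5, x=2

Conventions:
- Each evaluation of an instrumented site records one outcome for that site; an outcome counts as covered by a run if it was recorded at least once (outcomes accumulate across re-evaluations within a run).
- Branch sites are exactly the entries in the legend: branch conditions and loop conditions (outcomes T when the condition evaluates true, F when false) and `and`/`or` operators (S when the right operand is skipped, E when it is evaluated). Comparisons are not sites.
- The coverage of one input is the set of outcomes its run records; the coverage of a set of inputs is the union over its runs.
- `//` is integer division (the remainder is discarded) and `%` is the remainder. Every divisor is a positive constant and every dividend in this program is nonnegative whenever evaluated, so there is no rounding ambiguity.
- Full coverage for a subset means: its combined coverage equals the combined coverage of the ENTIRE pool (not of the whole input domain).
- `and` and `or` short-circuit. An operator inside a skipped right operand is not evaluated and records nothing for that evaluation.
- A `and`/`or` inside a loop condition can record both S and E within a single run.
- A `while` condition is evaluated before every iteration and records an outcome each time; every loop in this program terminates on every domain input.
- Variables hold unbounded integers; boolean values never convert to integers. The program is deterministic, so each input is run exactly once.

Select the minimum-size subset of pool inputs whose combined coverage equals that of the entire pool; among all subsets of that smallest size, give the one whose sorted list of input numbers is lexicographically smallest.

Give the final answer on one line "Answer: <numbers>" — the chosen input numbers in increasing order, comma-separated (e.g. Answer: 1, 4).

input #1 (r=7, x=6): events B1->T, B2->F, B1->F, B4->E, B3->T, B4->E, B3->T, B4->E, B3->T, B4->S, B3->F, B5->T, B9->E, B8->T; covers B1=T, B1=F, B2=F, B3=T, B3=F, B4=S, B4=E, B5=T, B8=T, B9=E
input #2 (r=10, x=2): events B1->T, B2->F, B1->T, B2->F, B1->T, B2->F, B1->T, B2->F, B1->F, B4->E, B3->T, B4->E, B3->T, B4->E, ...; covers B1=T, B1=F, B2=F, B3=T, B3=F, B4=S, B4=E, B5=F, B6=T, B7=E, B8=T, B9=E
input #3 (r=9, x=4): events B1->T, B2->F, B1->T, B2->F, B1->T, B2->F, B1->F, B4->E, B3->T, B4->E, B3->T, B4->E, B3->T, B4->S, ...; covers B1=T, B1=F, B2=F, B3=T, B3=F, B4=S, B4=E, B5=T, B8=T, B9=E
input #4 (r=3, x=2): events B1->F, B4->E, B3->T, B4->E, B3->T, B4->E, B3->T, B4->E, B3->T, B4->S, B3->F, B5->F, B7->S, B6->F, ...; covers B1=F, B3=T, B3=F, B4=S, B4=E, B5=F, B6=F, B7=S, B8=T, B9=E
input #5 (r=4, x=7): events B1->F, B4->E, B3->T, B4->E, B3->T, B4->E, B3->T, B4->E, B3->T, B4->S, B3->F, B5->T, B9->E, B8->T; covers B1=F, B3=T, B3=F, B4=S, B4=E, B5=T, B8=T, B9=E
input #6 (r=5, x=2): events B1->F, B4->E, B3->T, B4->E, B3->T, B4->E, B3->T, B4->E, B3->T, B4->S, B3->F, B5->F, B7->S, B6->F, ...; covers B1=F, B3=T, B3=F, B4=S, B4=E, B5=F, B6=F, B7=S, B8=T, B9=E
pool-wide coverage (15 outcomes): B1=T, B1=F, B2=F, B3=T, B3=F, B4=S, B4=E, B5=T, B5=F, B6=T, B6=F, B7=S, B7=E, B8=T, B9=E
checked all size-1 subsets: none covers 15 outcomes (max 12/15)
checked all size-2 subsets: none covers 15 outcomes (max 14/15)
size 3: inputs {1, 2, 4} cover all 15 outcomes, and no lexicographically smaller subset of this size does

Answer: 1, 2, 4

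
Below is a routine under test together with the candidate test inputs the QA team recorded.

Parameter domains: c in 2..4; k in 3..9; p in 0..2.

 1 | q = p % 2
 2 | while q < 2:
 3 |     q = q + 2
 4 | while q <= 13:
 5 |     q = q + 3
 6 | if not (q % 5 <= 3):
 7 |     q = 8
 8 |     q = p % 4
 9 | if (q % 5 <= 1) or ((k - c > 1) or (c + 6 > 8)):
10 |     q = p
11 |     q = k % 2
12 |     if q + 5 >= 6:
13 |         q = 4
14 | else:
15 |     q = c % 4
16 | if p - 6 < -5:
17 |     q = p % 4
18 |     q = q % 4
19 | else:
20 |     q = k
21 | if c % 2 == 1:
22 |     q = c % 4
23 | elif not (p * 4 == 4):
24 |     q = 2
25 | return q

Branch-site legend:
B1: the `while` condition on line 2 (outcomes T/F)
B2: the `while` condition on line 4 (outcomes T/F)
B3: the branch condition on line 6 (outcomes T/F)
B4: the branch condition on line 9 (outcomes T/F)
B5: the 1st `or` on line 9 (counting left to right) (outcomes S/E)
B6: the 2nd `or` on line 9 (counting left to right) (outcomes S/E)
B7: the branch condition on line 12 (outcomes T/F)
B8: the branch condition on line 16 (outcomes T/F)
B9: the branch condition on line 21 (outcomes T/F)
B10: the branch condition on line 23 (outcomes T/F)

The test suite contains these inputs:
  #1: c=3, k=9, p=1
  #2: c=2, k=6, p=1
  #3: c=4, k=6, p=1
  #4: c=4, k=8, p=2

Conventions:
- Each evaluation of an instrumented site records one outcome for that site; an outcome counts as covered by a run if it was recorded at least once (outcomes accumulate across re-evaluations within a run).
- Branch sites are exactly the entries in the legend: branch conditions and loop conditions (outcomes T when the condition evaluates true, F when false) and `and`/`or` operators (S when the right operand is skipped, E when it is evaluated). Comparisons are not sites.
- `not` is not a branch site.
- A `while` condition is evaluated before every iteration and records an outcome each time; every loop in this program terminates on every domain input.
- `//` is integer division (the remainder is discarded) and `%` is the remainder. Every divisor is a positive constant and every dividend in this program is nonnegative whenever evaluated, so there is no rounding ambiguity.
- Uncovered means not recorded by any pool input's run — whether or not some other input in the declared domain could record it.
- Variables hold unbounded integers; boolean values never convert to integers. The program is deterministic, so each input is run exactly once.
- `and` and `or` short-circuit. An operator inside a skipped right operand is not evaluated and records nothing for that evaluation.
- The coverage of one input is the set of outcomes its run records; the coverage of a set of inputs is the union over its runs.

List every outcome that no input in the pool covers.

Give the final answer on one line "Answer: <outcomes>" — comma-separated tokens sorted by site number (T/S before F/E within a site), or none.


#1 (c=3, k=9, p=1) -> B1->T, B1->F, B2->T, B2->T, B2->T, B2->T, B2->F, B3->F, B5->S, B4->T, B7->T, B8->F, B9->T; covered: B1=T, B1=F, B2=T, B2=F, B3=F, B4=T, B5=S, B7=T, B8=F, B9=T
#2 (c=2, k=6, p=1) -> B1->T, B1->F, B2->T, B2->T, B2->T, B2->T, B2->F, B3->F, B5->S, B4->T, B7->F, B8->F, B9->F, B10->F; covered: B1=T, B1=F, B2=T, B2=F, B3=F, B4=T, B5=S, B7=F, B8=F, B9=F, B10=F
#3 (c=4, k=6, p=1) -> B1->T, B1->F, B2->T, B2->T, B2->T, B2->T, B2->F, B3->F, B5->S, B4->T, B7->F, B8->F, B9->F, B10->F; covered: B1=T, B1=F, B2=T, B2=F, B3=F, B4=T, B5=S, B7=F, B8=F, B9=F, B10=F
#4 (c=4, k=8, p=2) -> B1->T, B1->F, B2->T, B2->T, B2->T, B2->T, B2->F, B3->T, B5->E, B6->S, B4->T, B7->F, B8->F, B9->F, ...; covered: B1=T, B1=F, B2=T, B2=F, B3=T, B4=T, B5=E, B6=S, B7=F, B8=F, B9=F, B10=T
union over the pool: B1=T, B1=F, B2=T, B2=F, B3=T, B3=F, B4=T, B5=S, B5=E, B6=S, B7=T, B7=F, B8=F, B9=T, B9=F, B10=T, B10=F
uncovered (3 of 20): B4=F, B6=E, B8=T
Answer: B4=F, B6=E, B8=T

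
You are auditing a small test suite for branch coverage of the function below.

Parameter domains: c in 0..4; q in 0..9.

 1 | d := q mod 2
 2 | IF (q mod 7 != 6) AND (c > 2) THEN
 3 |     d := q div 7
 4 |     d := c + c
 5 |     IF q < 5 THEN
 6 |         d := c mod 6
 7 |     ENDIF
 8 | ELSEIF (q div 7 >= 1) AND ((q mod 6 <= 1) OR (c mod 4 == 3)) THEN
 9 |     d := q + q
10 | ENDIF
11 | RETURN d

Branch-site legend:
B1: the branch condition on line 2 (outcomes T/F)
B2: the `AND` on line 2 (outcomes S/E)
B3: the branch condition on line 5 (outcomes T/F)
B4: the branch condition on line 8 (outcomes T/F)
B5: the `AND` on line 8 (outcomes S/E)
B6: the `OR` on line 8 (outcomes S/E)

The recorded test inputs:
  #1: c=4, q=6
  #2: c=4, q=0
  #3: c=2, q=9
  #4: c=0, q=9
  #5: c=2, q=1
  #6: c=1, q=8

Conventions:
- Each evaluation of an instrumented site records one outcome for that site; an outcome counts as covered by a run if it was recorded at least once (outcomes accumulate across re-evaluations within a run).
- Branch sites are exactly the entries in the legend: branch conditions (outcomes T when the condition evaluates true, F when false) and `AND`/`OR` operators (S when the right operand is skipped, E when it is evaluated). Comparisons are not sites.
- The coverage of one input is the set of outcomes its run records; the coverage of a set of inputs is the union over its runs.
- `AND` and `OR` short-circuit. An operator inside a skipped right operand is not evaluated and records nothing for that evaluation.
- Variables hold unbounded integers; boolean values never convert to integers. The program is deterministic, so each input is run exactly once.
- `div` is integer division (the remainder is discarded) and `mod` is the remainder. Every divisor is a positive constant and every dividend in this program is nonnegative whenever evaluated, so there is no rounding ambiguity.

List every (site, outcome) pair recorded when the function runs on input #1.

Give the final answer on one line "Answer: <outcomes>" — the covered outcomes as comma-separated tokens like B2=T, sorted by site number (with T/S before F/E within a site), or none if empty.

Event log for input #1 (c=4, q=6):
  B2->S, B1->F, B5->S, B4->F
distinct outcomes covered: B1=F, B2=S, B4=F, B5=S

Answer: B1=F, B2=S, B4=F, B5=S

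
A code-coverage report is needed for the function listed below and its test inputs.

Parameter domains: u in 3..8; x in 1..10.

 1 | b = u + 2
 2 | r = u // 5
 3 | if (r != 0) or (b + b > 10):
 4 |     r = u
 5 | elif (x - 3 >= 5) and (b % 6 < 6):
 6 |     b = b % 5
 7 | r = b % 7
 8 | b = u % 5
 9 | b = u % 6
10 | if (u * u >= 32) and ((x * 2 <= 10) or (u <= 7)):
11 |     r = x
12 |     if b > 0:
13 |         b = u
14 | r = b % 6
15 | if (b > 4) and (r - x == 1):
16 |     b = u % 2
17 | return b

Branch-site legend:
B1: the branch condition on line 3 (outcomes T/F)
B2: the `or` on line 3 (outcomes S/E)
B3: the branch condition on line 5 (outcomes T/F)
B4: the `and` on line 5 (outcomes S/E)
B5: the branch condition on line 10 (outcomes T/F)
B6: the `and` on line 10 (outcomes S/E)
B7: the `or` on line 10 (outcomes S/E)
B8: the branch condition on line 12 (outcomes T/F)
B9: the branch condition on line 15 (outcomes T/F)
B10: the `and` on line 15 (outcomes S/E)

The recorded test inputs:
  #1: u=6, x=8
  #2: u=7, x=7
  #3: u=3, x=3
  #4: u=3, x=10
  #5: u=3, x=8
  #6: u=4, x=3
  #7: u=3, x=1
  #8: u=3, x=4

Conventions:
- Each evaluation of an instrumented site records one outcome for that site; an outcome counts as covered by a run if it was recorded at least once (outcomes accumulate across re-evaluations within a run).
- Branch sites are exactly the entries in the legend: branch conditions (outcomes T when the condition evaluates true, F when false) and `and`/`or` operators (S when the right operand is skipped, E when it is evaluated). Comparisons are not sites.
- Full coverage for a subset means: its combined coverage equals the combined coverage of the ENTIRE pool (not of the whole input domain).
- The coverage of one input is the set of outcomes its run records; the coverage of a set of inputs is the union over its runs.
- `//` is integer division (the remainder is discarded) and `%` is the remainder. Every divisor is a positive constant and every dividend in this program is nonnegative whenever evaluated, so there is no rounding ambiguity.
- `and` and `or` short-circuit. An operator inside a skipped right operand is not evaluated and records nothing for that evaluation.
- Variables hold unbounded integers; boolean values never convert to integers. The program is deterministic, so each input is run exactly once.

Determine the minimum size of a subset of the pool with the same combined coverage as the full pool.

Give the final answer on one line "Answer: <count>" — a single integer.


run #1 (u=6, x=8) runs B2->S, B1->T, B6->E, B7->E, B5->T, B8->F, B10->S, B9->F; records B1=T, B2=S, B5=T, B6=E, B7=E, B8=F, B9=F, B10=S
run #2 (u=7, x=7) runs B2->S, B1->T, B6->E, B7->E, B5->T, B8->T, B10->E, B9->F; records B1=T, B2=S, B5=T, B6=E, B7=E, B8=T, B9=F, B10=E
run #3 (u=3, x=3) runs B2->E, B1->F, B4->S, B3->F, B6->S, B5->F, B10->S, B9->F; records B1=F, B2=E, B3=F, B4=S, B5=F, B6=S, B9=F, B10=S
run #4 (u=3, x=10) runs B2->E, B1->F, B4->E, B3->T, B6->S, B5->F, B10->S, B9->F; records B1=F, B2=E, B3=T, B4=E, B5=F, B6=S, B9=F, B10=S
run #5 (u=3, x=8) runs B2->E, B1->F, B4->E, B3->T, B6->S, B5->F, B10->S, B9->F; records B1=F, B2=E, B3=T, B4=E, B5=F, B6=S, B9=F, B10=S
run #6 (u=4, x=3) runs B2->E, B1->T, B6->S, B5->F, B10->S, B9->F; records B1=T, B2=E, B5=F, B6=S, B9=F, B10=S
run #7 (u=3, x=1) runs B2->E, B1->F, B4->S, B3->F, B6->S, B5->F, B10->S, B9->F; records B1=F, B2=E, B3=F, B4=S, B5=F, B6=S, B9=F, B10=S
run #8 (u=3, x=4) runs B2->E, B1->F, B4->S, B3->F, B6->S, B5->F, B10->S, B9->F; records B1=F, B2=E, B3=F, B4=S, B5=F, B6=S, B9=F, B10=S
union over all inputs: B1=T, B1=F, B2=S, B2=E, B3=T, B3=F, B4=S, B4=E, B5=T, B5=F, B6=S, B6=E, B7=E, B8=T, B8=F, B9=F, B10=S, B10=E (18 outcomes)
no size-1 subset reaches all 18 outcomes (best union: 8/18)
no size-2 subset reaches all 18 outcomes (best union: 15/18)
no size-3 subset reaches all 18 outcomes (best union: 17/18)
at size 4, {1, 2, 3, 4} reaches all 18 outcomes; every lexicographically earlier size-4 subset fails
Answer: 4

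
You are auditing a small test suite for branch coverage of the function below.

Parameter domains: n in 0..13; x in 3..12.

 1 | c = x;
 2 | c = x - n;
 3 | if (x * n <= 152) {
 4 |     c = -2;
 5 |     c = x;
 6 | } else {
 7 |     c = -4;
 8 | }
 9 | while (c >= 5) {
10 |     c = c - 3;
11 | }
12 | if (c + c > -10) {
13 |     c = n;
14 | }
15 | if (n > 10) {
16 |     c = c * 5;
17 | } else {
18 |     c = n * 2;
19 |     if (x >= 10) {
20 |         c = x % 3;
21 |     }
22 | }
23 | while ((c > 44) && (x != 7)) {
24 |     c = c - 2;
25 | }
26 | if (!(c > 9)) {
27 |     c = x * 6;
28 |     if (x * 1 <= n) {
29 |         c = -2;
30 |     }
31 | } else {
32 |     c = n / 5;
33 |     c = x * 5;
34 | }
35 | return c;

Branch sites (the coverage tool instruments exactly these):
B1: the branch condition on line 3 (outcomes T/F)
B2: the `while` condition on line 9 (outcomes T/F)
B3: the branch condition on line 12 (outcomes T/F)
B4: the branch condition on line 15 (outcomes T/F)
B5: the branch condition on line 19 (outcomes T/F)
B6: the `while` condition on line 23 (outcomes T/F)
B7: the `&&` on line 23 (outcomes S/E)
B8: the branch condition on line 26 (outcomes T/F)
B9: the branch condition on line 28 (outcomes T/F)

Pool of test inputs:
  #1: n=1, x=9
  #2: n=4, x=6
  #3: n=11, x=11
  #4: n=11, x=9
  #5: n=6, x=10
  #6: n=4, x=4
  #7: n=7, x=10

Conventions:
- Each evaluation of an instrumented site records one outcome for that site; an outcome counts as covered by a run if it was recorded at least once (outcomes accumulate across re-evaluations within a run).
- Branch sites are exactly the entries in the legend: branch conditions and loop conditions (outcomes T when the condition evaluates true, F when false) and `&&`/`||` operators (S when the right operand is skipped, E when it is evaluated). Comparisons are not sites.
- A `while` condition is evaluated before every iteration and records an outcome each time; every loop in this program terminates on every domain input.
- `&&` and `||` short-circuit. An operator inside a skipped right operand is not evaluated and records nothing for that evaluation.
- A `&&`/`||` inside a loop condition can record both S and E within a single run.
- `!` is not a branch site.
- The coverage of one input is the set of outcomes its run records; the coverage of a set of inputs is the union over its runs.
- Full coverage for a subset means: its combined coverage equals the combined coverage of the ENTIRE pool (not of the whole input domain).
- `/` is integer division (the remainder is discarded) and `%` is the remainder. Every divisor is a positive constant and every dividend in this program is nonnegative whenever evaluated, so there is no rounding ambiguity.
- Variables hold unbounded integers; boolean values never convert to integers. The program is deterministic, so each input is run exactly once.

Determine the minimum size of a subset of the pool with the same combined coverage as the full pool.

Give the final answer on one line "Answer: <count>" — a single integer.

test 1 (n=1, x=9) fires B1->T, B2->T, B2->T, B2->F, B3->T, B4->F, B5->F, B7->S, B6->F, B8->T, B9->F; hits B1=T, B2=T, B2=F, B3=T, B4=F, B5=F, B6=F, B7=S, B8=T, B9=F
test 2 (n=4, x=6) fires B1->T, B2->T, B2->F, B3->T, B4->F, B5->F, B7->S, B6->F, B8->T, B9->F; hits B1=T, B2=T, B2=F, B3=T, B4=F, B5=F, B6=F, B7=S, B8=T, B9=F
test 3 (n=11, x=11) fires B1->T, B2->T, B2->T, B2->T, B2->F, B3->T, B4->T, B7->E, B6->T, B7->E, B6->T, B7->E, B6->T, B7->E, ...; hits B1=T, B2=T, B2=F, B3=T, B4=T, B6=T, B6=F, B7=S, B7=E, B8=F
test 4 (n=11, x=9) fires B1->T, B2->T, B2->T, B2->F, B3->T, B4->T, B7->E, B6->T, B7->E, B6->T, B7->E, B6->T, B7->E, B6->T, ...; hits B1=T, B2=T, B2=F, B3=T, B4=T, B6=T, B6=F, B7=S, B7=E, B8=F
test 5 (n=6, x=10) fires B1->T, B2->T, B2->T, B2->F, B3->T, B4->F, B5->T, B7->S, B6->F, B8->T, B9->F; hits B1=T, B2=T, B2=F, B3=T, B4=F, B5=T, B6=F, B7=S, B8=T, B9=F
test 6 (n=4, x=4) fires B1->T, B2->F, B3->T, B4->F, B5->F, B7->S, B6->F, B8->T, B9->T; hits B1=T, B2=F, B3=T, B4=F, B5=F, B6=F, B7=S, B8=T, B9=T
test 7 (n=7, x=10) fires B1->T, B2->T, B2->T, B2->F, B3->T, B4->F, B5->T, B7->S, B6->F, B8->T, B9->F; hits B1=T, B2=T, B2=F, B3=T, B4=F, B5=T, B6=F, B7=S, B8=T, B9=F
union over all inputs: B1=T, B2=T, B2=F, B3=T, B4=T, B4=F, B5=T, B5=F, B6=T, B6=F, B7=S, B7=E, B8=T, B8=F, B9=T, B9=F (16 outcomes)
no size-1 subset reaches all 16 outcomes (best union: 10/16)
no size-2 subset reaches all 16 outcomes (best union: 14/16)
inputs {3, 5, 6} (size 3) cover everything; no size-3 subset with a lexicographically smaller index list covers all 16

Answer: 3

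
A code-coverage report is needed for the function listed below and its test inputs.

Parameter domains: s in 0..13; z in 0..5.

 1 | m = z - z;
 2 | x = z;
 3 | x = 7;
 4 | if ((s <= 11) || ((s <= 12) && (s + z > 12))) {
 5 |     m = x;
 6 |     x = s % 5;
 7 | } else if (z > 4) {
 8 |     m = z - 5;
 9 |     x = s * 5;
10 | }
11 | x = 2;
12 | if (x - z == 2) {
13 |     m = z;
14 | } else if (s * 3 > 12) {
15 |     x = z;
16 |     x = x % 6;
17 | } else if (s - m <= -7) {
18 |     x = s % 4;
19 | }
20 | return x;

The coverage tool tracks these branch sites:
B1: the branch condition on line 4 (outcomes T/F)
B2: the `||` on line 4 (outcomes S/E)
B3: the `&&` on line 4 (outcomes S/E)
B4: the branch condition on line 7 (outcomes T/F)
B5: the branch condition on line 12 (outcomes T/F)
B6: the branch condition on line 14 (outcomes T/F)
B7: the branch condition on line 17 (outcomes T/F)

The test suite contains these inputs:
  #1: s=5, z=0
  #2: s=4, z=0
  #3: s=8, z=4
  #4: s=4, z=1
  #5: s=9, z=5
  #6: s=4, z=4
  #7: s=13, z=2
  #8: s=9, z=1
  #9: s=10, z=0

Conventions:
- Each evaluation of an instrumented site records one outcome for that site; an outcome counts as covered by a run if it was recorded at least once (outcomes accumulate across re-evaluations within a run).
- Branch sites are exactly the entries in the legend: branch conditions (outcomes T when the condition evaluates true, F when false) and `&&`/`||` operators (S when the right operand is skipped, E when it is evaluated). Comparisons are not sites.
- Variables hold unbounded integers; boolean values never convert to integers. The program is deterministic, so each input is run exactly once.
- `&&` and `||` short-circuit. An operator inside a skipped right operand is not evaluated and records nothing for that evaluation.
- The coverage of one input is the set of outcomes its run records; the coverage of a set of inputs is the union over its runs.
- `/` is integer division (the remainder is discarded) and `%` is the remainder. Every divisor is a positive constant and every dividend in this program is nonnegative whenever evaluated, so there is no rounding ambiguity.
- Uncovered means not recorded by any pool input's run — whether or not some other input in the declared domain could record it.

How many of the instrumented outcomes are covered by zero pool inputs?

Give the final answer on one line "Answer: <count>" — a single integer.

input #1, s=5, z=0: events B2->S, B1->T, B5->T; outcomes B1=T, B2=S, B5=T
input #2, s=4, z=0: events B2->S, B1->T, B5->T; outcomes B1=T, B2=S, B5=T
input #3, s=8, z=4: events B2->S, B1->T, B5->F, B6->T; outcomes B1=T, B2=S, B5=F, B6=T
input #4, s=4, z=1: events B2->S, B1->T, B5->F, B6->F, B7->F; outcomes B1=T, B2=S, B5=F, B6=F, B7=F
input #5, s=9, z=5: events B2->S, B1->T, B5->F, B6->T; outcomes B1=T, B2=S, B5=F, B6=T
input #6, s=4, z=4: events B2->S, B1->T, B5->F, B6->F, B7->F; outcomes B1=T, B2=S, B5=F, B6=F, B7=F
input #7, s=13, z=2: events B2->E, B3->S, B1->F, B4->F, B5->F, B6->T; outcomes B1=F, B2=E, B3=S, B4=F, B5=F, B6=T
input #8, s=9, z=1: events B2->S, B1->T, B5->F, B6->T; outcomes B1=T, B2=S, B5=F, B6=T
input #9, s=10, z=0: events B2->S, B1->T, B5->T; outcomes B1=T, B2=S, B5=T
union over the pool: B1=T, B1=F, B2=S, B2=E, B3=S, B4=F, B5=T, B5=F, B6=T, B6=F, B7=F
uncovered (3 of 14): B3=E, B4=T, B7=T

Answer: 3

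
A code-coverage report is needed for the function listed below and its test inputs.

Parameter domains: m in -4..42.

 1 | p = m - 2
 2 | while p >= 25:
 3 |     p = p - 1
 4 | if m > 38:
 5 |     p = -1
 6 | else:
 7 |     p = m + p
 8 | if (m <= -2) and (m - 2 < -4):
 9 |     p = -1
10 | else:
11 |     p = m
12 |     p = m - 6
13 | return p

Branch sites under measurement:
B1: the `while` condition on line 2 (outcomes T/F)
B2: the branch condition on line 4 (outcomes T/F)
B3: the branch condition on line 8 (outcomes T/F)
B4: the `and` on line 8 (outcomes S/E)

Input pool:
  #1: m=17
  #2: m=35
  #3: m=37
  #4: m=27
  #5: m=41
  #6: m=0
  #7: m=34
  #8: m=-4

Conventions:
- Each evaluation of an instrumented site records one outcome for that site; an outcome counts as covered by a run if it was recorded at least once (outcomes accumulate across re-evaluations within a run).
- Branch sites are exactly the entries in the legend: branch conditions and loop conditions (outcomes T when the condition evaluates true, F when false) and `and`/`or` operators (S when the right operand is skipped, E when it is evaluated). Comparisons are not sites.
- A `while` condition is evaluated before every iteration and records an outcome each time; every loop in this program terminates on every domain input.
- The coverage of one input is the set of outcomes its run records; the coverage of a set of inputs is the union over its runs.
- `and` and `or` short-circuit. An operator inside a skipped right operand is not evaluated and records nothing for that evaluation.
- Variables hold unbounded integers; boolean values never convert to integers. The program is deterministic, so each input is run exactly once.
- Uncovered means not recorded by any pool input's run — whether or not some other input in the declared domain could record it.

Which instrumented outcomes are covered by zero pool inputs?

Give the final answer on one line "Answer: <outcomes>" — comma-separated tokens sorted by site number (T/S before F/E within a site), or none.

test 1 (m=17) fires B1->F, B2->F, B4->S, B3->F; hits B1=F, B2=F, B3=F, B4=S
test 2 (m=35) fires B1->T, B1->T, B1->T, B1->T, B1->T, B1->T, B1->T, B1->T, B1->T, B1->F, B2->F, B4->S, B3->F; hits B1=T, B1=F, B2=F, B3=F, B4=S
test 3 (m=37) fires B1->T, B1->T, B1->T, B1->T, B1->T, B1->T, B1->T, B1->T, B1->T, B1->T, B1->T, B1->F, B2->F, B4->S, ...; hits B1=T, B1=F, B2=F, B3=F, B4=S
test 4 (m=27) fires B1->T, B1->F, B2->F, B4->S, B3->F; hits B1=T, B1=F, B2=F, B3=F, B4=S
test 5 (m=41) fires B1->T, B1->T, B1->T, B1->T, B1->T, B1->T, B1->T, B1->T, B1->T, B1->T, B1->T, B1->T, B1->T, B1->T, ...; hits B1=T, B1=F, B2=T, B3=F, B4=S
test 6 (m=0) fires B1->F, B2->F, B4->S, B3->F; hits B1=F, B2=F, B3=F, B4=S
test 7 (m=34) fires B1->T, B1->T, B1->T, B1->T, B1->T, B1->T, B1->T, B1->T, B1->F, B2->F, B4->S, B3->F; hits B1=T, B1=F, B2=F, B3=F, B4=S
test 8 (m=-4) fires B1->F, B2->F, B4->E, B3->T; hits B1=F, B2=F, B3=T, B4=E
union over the pool: B1=T, B1=F, B2=T, B2=F, B3=T, B3=F, B4=S, B4=E
uncovered (0 of 8): none

Answer: none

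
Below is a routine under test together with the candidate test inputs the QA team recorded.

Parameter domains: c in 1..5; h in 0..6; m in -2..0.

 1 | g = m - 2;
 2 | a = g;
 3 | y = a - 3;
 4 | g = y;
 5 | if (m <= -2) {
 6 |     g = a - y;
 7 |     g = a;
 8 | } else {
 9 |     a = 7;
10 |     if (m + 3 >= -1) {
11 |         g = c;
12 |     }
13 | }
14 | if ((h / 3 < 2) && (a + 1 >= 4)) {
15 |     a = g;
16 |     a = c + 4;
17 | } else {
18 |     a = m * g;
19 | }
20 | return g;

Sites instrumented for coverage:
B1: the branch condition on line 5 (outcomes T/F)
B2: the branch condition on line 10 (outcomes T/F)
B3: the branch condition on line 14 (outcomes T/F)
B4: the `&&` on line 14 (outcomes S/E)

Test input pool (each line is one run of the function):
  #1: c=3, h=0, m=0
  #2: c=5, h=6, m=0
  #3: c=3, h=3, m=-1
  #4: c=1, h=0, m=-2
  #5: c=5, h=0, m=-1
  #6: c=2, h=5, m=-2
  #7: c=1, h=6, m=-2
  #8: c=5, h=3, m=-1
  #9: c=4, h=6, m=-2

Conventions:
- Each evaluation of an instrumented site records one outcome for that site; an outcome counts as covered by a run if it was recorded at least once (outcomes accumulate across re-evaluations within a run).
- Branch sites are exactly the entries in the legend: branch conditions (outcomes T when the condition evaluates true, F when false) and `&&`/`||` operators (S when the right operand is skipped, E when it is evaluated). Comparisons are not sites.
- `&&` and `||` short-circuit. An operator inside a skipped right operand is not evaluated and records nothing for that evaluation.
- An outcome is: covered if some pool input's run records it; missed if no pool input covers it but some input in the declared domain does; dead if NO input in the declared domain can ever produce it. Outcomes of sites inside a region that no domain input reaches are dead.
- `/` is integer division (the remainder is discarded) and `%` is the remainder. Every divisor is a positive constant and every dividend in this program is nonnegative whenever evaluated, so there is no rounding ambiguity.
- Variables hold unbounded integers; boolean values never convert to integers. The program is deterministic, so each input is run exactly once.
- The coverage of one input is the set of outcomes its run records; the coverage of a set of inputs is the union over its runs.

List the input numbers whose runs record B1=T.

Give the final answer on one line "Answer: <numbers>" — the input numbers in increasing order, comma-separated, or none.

input #1 (c=3, h=0, m=0): does not produce B1=T
input #2 (c=5, h=6, m=0): does not produce B1=T
input #3 (c=3, h=3, m=-1): does not produce B1=T
input #4 (c=1, h=0, m=-2): produces B1=T
input #5 (c=5, h=0, m=-1): does not produce B1=T
input #6 (c=2, h=5, m=-2): produces B1=T
input #7 (c=1, h=6, m=-2): produces B1=T
input #8 (c=5, h=3, m=-1): does not produce B1=T
input #9 (c=4, h=6, m=-2): produces B1=T

Answer: 4, 6, 7, 9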